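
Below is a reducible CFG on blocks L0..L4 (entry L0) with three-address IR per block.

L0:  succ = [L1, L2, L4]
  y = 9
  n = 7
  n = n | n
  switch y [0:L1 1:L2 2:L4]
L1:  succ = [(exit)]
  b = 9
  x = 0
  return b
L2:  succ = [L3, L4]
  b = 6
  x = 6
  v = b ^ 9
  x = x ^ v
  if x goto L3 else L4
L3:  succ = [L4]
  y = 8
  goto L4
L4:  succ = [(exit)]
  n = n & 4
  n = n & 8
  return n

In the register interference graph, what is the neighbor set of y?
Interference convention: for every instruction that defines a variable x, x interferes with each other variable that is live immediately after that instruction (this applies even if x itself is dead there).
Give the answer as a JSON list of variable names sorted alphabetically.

Answer: ["n"]

Working:
Per-block:
  L0: {n,y} / ∅
  L1: {b,x} / ∅
  L2: {b,v,x} / ∅
  L3: {y} / ∅
  L4: {n} / {n}

Backward fixpoint:
  L0: in=∅ out={n}
  L1: in=∅ out=∅
  L2: in={n} out={n}
  L3: in={n} out={n}
  L4: in={n} out=∅

Interference:
  b — {n,x}
  n — {b,v,x,y}
  v — {n,x}
  x — {b,n,v}
  y — {n}

N(y) = ["n"]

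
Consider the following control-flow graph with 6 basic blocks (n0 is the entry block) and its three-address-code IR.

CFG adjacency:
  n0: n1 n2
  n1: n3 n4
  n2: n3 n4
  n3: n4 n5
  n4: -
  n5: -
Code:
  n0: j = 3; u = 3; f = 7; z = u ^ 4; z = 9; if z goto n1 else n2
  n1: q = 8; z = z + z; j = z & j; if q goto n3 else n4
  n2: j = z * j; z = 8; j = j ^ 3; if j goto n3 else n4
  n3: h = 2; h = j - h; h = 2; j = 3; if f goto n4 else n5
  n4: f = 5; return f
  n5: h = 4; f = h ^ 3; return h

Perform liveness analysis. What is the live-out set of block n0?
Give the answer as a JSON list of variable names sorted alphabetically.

def/use:
  n0: def={f,j,u,z} ue=∅
  n1: def={j,q,z} ue={j,z}
  n2: def={j,z} ue={j,z}
  n3: def={h,j} ue={f,j}
  n4: def={f} ue=∅
  n5: def={f,h} ue=∅

Backward fixpoint:
  n0 li=∅ lo={f,j,z}
  n1 li={f,j,z} lo={f,j}
  n2 li={f,j,z} lo={f,j}
  n3 li={f,j} lo=∅
  n4 li=∅ lo=∅
  n5 li=∅ lo=∅

live-out(n0) = ["f", "j", "z"]

Answer: ["f", "j", "z"]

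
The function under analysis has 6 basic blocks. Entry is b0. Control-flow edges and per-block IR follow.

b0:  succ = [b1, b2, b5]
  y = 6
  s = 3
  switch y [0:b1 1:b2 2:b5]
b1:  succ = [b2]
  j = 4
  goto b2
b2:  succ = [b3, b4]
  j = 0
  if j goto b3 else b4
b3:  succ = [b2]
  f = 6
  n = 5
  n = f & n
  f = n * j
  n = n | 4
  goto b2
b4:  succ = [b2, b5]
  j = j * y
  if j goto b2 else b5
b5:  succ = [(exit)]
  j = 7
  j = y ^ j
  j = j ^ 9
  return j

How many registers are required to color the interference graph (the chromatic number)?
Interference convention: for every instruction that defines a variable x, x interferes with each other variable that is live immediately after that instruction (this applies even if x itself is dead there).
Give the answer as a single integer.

Answer: 4

Working:
Per-block:
  b0: {s,y} / ∅
  b1: {j} / ∅
  b2: {j} / ∅
  b3: {f,n} / {j}
  b4: {j} / {j,y}
  b5: {j} / {y}

Liveness:
  b0: in=∅ out={y}
  b1: in={y} out={y}
  b2: in={y} out={j,y}
  b3: in={j,y} out={y}
  b4: in={j,y} out={y}
  b5: in={y} out=∅

Interference:
  f↔{j,n,y}
  j↔{f,n,y}
  n↔{f,j,y}
  s↔{y}
  y↔{f,j,n,s}

Chromatic number:
  clique {f,j,n,y} ⇒ need ≥ 4
  assign f→R1 j→R2 n→R3 s→R1 y→R0 — no edge inside a register ⇒ χ ≤ 4
  χ = 4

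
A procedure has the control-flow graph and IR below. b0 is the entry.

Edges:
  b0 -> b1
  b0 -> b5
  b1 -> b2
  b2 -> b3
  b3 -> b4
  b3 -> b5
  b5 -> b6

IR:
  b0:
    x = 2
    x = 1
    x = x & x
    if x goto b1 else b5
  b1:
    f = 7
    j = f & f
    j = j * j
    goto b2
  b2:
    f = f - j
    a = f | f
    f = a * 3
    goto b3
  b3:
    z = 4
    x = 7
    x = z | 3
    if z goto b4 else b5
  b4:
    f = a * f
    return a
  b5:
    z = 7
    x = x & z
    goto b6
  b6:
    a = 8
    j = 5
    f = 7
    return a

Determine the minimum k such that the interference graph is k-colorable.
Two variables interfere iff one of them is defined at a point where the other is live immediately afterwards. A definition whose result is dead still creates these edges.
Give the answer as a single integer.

Answer: 4

Working:
Per-block:
  b0: def={x} ue=∅
  b1: def={f,j} ue=∅
  b2: def={a,f} ue={f,j}
  b3: def={x,z} ue=∅
  b4: def={f} ue={a,f}
  b5: def={x,z} ue={x}
  b6: def={a,f,j} ue=∅

Backward fixpoint:
  b0: in=∅ out={x}
  b1: in=∅ out={f,j}
  b2: in={f,j} out={a,f}
  b3: in={a,f} out={a,f,x}
  b4: in={a,f} out=∅
  b5: in={x} out=∅
  b6: in=∅ out=∅

Interfere edges:
  a — {f,j,x,z}
  f — {a,j,x,z}
  j — {a,f}
  x — {a,f,z}
  z — {a,f,x}

Colouring:
  clique {a,f,x,z} ⇒ need ≥ 4
  4-colouring: r0={a}  r1={f}  r2={j,x}  r3={z}
  χ = 4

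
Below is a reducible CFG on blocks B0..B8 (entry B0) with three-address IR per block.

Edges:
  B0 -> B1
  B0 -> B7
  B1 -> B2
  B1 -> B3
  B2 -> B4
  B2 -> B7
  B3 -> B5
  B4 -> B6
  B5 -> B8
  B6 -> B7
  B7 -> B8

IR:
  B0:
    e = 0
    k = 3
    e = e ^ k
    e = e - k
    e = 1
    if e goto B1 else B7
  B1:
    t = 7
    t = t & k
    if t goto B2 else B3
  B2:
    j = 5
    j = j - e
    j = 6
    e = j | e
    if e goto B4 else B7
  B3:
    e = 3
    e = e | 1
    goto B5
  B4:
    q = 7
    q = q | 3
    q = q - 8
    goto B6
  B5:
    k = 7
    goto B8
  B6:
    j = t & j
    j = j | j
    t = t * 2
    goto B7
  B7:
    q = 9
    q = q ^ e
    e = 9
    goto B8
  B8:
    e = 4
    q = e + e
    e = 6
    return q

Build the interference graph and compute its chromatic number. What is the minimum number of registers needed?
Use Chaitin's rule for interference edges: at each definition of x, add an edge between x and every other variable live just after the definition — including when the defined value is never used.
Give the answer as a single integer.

def/use:
  B0: def={e,k} ue=∅
  B1: def={t} ue={k}
  B2: def={e,j} ue={e}
  B3: def={e} ue=∅
  B4: def={q} ue=∅
  B5: def={k} ue=∅
  B6: def={j,t} ue={j,t}
  B7: def={e,q} ue={e}
  B8: def={e,q} ue=∅

Backward fixpoint:
  B0: in=∅ out={e,k}
  B1: in={e,k} out={e,t}
  B2: in={e,t} out={e,j,t}
  B3: in=∅ out=∅
  B4: in={e,j,t} out={e,j,t}
  B5: in=∅ out=∅
  B6: in={e,j,t} out={e}
  B7: in={e} out=∅
  B8: in=∅ out=∅

Conflict graph:
  e — {j,k,q,t}
  j — {e,q,t}
  k — {e,t}
  q — {e,j,t}
  t — {e,j,k,q}

Colouring:
  lower bound: {e,j,q,t} mutually conflict ⇒ χ ≥ 4
  assign e→R0 j→R2 k→R2 q→R3 t→R1 — no edge inside a register ⇒ χ ≤ 4
  χ = 4

Answer: 4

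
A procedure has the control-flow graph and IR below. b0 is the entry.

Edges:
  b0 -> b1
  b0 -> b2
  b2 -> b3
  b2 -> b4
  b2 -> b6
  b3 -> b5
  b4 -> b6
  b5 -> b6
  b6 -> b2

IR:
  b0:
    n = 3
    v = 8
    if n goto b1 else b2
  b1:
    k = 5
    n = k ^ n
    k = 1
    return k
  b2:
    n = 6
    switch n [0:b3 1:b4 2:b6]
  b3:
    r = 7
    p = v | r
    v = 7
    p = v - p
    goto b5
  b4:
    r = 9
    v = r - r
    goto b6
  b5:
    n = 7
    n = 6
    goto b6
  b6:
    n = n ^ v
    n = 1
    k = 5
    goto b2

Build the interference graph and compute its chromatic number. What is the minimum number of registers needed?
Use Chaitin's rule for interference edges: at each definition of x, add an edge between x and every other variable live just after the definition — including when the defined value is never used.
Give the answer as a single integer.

def/use:
  b0: def={n,v} ue=∅
  b1: def={k,n} ue={n}
  b2: def={n} ue=∅
  b3: def={p,r,v} ue={v}
  b4: def={r,v} ue=∅
  b5: def={n} ue=∅
  b6: def={k,n} ue={n,v}

Backward fixpoint:
  b0: in=∅ out={n,v}
  b1: in={n} out=∅
  b2: in={v} out={n,v}
  b3: in={v} out={v}
  b4: in={n} out={n,v}
  b5: in={v} out={n,v}
  b6: in={n,v} out={v}

Interference:
  k — {n,v}
  n — {k,r,v}
  p — {v}
  r — {n,v}
  v — {k,n,p,r}

Colouring:
  clique {k,n,v} ⇒ need ≥ 3
  assign k→c2 n→c1 p→c1 r→c2 v→c0 — no edge inside a register ⇒ χ ≤ 3
  χ = 3

Answer: 3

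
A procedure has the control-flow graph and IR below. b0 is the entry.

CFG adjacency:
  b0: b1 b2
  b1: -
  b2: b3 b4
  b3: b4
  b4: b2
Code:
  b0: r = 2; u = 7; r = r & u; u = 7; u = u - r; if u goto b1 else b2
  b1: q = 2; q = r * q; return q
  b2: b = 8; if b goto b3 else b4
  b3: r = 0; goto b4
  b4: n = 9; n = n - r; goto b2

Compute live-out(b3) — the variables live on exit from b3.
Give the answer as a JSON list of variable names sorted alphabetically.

Per-block:
  b0: def={r,u} ue=∅
  b1: def={q} ue={r}
  b2: def={b} ue=∅
  b3: def={r} ue=∅
  b4: def={n} ue={r}

Backward fixpoint:
  live b0: ∅→{r}
  live b1: {r}→∅
  live b2: {r}→{r}
  live b3: ∅→{r}
  live b4: {r}→{r}

live-out(b3) = ["r"]

Answer: ["r"]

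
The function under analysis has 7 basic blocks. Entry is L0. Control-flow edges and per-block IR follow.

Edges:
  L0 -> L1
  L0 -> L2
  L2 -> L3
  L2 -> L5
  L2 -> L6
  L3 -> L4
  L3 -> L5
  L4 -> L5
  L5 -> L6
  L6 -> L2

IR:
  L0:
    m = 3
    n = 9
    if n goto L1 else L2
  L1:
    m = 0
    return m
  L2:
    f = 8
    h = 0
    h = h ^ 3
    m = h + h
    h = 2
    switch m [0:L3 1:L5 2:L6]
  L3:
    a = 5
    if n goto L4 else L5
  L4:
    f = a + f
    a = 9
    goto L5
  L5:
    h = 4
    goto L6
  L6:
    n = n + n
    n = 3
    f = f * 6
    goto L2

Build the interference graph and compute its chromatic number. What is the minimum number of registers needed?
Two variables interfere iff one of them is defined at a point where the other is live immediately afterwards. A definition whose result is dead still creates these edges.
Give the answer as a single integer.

Answer: 4

Derivation:
Block summaries:
  L0: {m,n} / ∅
  L1: {m} / ∅
  L2: {f,h,m} / ∅
  L3: {a} / {n}
  L4: {a,f} / {a,f}
  L5: {h} / ∅
  L6: {f,n} / {f,n}

Live sets:
  L0 li=∅ lo={n}
  L1 li=∅ lo=∅
  L2 li={n} lo={f,n}
  L3 li={f,n} lo={a,f,n}
  L4 li={a,f,n} lo={f,n}
  L5 li={f,n} lo={f,n}
  L6 li={f,n} lo={n}

Interfere edges:
  a↔{f,n}
  f↔{a,h,m,n}
  h↔{f,m,n}
  m↔{f,h,n}
  n↔{a,f,h,m}

Colouring:
  lower bound: {f,h,m,n} mutually conflict ⇒ χ ≥ 4
  assign a→c2 f→c0 h→c2 m→c3 n→c1 — no edge inside a register ⇒ χ ≤ 4
  χ = 4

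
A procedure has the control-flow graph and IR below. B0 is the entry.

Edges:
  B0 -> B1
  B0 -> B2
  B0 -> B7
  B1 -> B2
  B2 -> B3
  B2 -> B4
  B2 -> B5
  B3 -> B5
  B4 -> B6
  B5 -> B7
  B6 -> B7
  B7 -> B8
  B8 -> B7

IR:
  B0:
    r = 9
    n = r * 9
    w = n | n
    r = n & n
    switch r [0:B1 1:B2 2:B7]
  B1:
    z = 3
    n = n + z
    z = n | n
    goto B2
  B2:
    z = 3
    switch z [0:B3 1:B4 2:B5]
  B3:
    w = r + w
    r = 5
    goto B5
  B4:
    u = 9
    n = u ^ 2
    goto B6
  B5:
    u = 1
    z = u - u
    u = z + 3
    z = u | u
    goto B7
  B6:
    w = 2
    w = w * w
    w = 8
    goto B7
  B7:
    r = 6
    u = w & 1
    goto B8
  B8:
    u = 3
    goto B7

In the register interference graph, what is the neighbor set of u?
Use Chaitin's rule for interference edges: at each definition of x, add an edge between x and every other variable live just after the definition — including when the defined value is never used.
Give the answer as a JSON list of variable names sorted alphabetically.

Block summaries:
  B0 def {n,r,w} use ∅
  B1 def {n,z} use {n}
  B2 def {z} use ∅
  B3 def {r,w} use {r,w}
  B4 def {n,u} use ∅
  B5 def {u,z} use ∅
  B6 def {w} use ∅
  B7 def {r,u} use {w}
  B8 def {u} use ∅

Live sets:
  B0: in=∅ out={n,r,w}
  B1: in={n,r,w} out={r,w}
  B2: in={r,w} out={r,w}
  B3: in={r,w} out={w}
  B4: in=∅ out=∅
  B5: in={w} out={w}
  B6: in=∅ out={w}
  B7: in={w} out={w}
  B8: in={w} out={w}

Interfere edges:
  n — {r,w,z}
  r — {n,w,z}
  u — {w}
  w — {n,r,u,z}
  z — {n,r,w}

N(u) = ["w"]

Answer: ["w"]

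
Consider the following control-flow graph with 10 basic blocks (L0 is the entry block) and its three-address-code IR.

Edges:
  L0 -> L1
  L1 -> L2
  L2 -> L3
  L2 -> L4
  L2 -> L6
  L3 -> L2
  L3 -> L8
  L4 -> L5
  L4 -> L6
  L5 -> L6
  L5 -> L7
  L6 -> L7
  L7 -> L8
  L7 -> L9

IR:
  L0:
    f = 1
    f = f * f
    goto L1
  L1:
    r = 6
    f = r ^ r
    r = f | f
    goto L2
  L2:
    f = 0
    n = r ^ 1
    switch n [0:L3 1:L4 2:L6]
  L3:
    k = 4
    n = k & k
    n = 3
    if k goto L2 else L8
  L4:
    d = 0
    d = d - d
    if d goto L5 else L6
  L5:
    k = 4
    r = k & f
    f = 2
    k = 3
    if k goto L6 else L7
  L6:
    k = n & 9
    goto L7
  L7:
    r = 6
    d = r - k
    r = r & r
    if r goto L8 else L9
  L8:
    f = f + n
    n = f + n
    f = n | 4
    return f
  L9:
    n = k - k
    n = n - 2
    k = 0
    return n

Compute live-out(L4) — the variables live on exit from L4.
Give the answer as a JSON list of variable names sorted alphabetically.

Answer: ["f", "n"]

Derivation:
def/use:
  L0 def {f} use ∅
  L1 def {f,r} use ∅
  L2 def {f,n} use {r}
  L3 def {k,n} use ∅
  L4 def {d} use ∅
  L5 def {f,k,r} use {f}
  L6 def {k} use {n}
  L7 def {d,r} use {k}
  L8 def {f,n} use {f,n}
  L9 def {k,n} use {k}

Backward fixpoint:
  L0: in=∅ out=∅
  L1: in=∅ out={r}
  L2: in={r} out={f,n,r}
  L3: in={f,r} out={f,n,r}
  L4: in={f,n} out={f,n}
  L5: in={f,n} out={f,k,n}
  L6: in={f,n} out={f,k,n}
  L7: in={f,k,n} out={f,k,n}
  L8: in={f,n} out=∅
  L9: in={k} out=∅

live-out(L4) = ["f", "n"]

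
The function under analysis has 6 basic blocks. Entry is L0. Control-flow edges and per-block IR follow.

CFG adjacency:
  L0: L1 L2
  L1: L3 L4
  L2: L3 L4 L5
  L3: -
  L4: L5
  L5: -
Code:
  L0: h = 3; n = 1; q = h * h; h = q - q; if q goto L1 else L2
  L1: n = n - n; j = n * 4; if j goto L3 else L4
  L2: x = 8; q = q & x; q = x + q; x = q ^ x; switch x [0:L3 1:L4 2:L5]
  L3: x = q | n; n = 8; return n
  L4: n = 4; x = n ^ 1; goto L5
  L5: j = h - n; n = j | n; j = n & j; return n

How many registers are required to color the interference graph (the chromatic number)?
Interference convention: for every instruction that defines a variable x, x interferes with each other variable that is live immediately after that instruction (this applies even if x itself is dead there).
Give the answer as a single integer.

Block summaries:
  L0 def {h,n,q} use ∅
  L1 def {j,n} use {n}
  L2 def {q,x} use {q}
  L3 def {n,x} use {n,q}
  L4 def {n,x} use ∅
  L5 def {j,n} use {h,n}

Backward fixpoint:
  L0 li=∅ lo={h,n,q}
  L1 li={h,n,q} lo={h,n,q}
  L2 li={h,n,q} lo={h,n,q}
  L3 li={n,q} lo=∅
  L4 li={h} lo={h,n}
  L5 li={h,n} lo=∅

Conflict graph:
  h: {j,n,q,x}
  j: {h,n,q}
  n: {h,j,q,x}
  q: {h,j,n,x}
  x: {h,n,q}

Chromatic number:
  clique {h,j,n,q} ⇒ need ≥ 4
  assign h→r0 j→r3 n→r1 q→r2 x→r3 — no edge inside a register ⇒ χ ≤ 4
  χ = 4

Answer: 4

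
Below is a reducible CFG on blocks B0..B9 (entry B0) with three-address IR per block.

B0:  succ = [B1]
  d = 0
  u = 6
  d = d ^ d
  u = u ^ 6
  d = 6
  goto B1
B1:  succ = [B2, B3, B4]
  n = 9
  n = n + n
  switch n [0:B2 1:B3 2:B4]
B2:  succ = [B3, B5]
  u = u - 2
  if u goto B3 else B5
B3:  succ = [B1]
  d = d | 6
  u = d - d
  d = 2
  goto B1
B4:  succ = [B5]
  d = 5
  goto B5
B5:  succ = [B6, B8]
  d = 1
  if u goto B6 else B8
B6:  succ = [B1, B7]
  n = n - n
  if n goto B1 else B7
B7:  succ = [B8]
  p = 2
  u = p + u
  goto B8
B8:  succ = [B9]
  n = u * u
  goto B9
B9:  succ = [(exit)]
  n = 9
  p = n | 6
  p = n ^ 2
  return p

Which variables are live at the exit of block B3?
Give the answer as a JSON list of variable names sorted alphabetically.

Block summaries:
  B0: def={d,u} ue=∅
  B1: def={n} ue=∅
  B2: def={u} ue={u}
  B3: def={d,u} ue={d}
  B4: def={d} ue=∅
  B5: def={d} ue={u}
  B6: def={n} ue={n}
  B7: def={p,u} ue={u}
  B8: def={n} ue={u}
  B9: def={n,p} ue=∅

Backward fixpoint:
  B0: in=∅ out={d,u}
  B1: in={d,u} out={d,n,u}
  B2: in={d,n,u} out={d,n,u}
  B3: in={d} out={d,u}
  B4: in={n,u} out={n,u}
  B5: in={n,u} out={d,n,u}
  B6: in={d,n,u} out={d,u}
  B7: in={u} out={u}
  B8: in={u} out=∅
  B9: in=∅ out=∅

live-out(B3) = ["d", "u"]

Answer: ["d", "u"]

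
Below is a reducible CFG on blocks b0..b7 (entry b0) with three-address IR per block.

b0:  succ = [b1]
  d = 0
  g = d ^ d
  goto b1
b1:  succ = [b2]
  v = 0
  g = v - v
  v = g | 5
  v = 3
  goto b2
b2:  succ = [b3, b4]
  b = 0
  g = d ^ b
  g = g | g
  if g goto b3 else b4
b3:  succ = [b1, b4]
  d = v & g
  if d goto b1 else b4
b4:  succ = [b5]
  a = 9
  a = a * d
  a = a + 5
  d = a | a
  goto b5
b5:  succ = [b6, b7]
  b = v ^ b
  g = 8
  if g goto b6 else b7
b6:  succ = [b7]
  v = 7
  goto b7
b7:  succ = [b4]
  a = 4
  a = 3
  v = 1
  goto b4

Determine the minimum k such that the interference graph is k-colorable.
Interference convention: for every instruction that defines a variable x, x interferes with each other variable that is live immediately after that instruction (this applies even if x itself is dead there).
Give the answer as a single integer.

Answer: 4

Analysis:
def/use:
  b0: def={d,g} ue=∅
  b1: def={g,v} ue=∅
  b2: def={b,g} ue={d}
  b3: def={d} ue={g,v}
  b4: def={a,d} ue={d}
  b5: def={b,g} ue={b,v}
  b6: def={v} ue=∅
  b7: def={a,v} ue=∅

Liveness:
  live b0: ∅→{d}
  live b1: {d}→{d,v}
  live b2: {d,v}→{b,d,g,v}
  live b3: {b,g,v}→{b,d,v}
  live b4: {b,d,v}→{b,d,v}
  live b5: {b,d,v}→{b,d}
  live b6: {b,d}→{b,d}
  live b7: {b,d}→{b,d,v}

Interfere edges:
  a: {b,d,v}
  b: {a,d,g,v}
  d: {a,b,g,v}
  g: {b,d,v}
  v: {a,b,d,g}

Registers:
  clique {a,b,d,v} ⇒ need ≥ 4
  assign a→c3 b→c0 d→c1 g→c3 v→c2 — no edge inside a register ⇒ χ ≤ 4
  χ = 4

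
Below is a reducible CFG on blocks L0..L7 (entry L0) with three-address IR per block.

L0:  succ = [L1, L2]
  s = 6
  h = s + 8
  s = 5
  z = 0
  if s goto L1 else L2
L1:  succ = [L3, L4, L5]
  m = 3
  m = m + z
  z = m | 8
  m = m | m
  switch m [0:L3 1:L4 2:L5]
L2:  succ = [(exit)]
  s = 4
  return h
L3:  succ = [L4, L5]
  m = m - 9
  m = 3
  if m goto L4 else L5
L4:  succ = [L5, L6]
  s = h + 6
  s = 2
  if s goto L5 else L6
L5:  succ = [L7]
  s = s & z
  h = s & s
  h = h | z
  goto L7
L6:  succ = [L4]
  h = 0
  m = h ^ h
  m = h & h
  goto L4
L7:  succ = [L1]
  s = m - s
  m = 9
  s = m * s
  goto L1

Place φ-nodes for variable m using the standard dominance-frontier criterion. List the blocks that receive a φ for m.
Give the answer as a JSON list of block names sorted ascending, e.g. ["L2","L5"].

idom tree: L1←L0 L2←L0 L3←L1 L4←L1 L5←L1 L6←L4 L7←L5
Dom∩ at merges:
  L1: preds {L0,L7}: {L0} ∩ {L0,L1,L5,L7} = {L0}; idom=L0
  L4: preds {L1,L3,L6}: {L0,L1} ∩ {L0,L1,L3} ∩ {L0,L1,L4,L6} = {L0,L1}; idom=L1
  L5: preds {L1,L3,L4}: {L0,L1} ∩ {L0,L1,L3} ∩ {L0,L1,L4} = {L0,L1}; idom=L1

DF derivation:
  join L1 pred L0: · stop@L0
  join L1 pred L7: L7→L5→L1 stop@L0
  join L4 pred L1: · stop@L1
  join L4 pred L3: L3 stop@L1
  join L4 pred L6: L6→L4 stop@L1
  join L5 pred L1: · stop@L1
  join L5 pred L3: L3 stop@L1
  join L5 pred L4: L4 stop@L1
  L0: DF=∅
  L1: DF={L1}
  L2: DF=∅
  L3: DF={L4,L5}
  L4: DF={L4,L5}
  L5: DF={L1}
  L6: DF={L4}
  L7: DF={L1}

φ for m: defs {L1,L3,L6,L7}
  DF⁺ = {L1,L4,L5}

Answer: ["L1", "L4", "L5"]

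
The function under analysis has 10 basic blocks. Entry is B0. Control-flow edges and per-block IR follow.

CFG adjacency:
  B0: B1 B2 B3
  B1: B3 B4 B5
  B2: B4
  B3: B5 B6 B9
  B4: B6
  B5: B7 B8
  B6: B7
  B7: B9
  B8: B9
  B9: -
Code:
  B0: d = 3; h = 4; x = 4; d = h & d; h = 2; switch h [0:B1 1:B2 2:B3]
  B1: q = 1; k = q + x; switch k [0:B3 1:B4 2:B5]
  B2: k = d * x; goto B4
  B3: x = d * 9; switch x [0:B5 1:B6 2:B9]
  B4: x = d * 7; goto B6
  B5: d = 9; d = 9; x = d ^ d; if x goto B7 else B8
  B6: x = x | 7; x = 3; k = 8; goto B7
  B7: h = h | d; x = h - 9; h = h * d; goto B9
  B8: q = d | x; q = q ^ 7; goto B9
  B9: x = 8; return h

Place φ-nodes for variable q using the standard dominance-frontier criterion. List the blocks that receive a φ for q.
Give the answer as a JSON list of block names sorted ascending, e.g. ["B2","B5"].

Answer: ["B3", "B4", "B5", "B6", "B7", "B9"]

Analysis:
idom tree: B1←B0 B2←B0 B3←B0 B4←B0 B5←B0 B6←B0 B7←B0 B8←B5 B9←B0
Join-block Dom:
  B3: preds {B0,B1}: {B0} ∩ {B0,B1} = {B0}; idom=B0
  B4: preds {B1,B2}: {B0,B1} ∩ {B0,B2} = {B0}; idom=B0
  B5: preds {B1,B3}: {B0,B1} ∩ {B0,B3} = {B0}; idom=B0
  B6: preds {B3,B4}: {B0,B3} ∩ {B0,B4} = {B0}; idom=B0
  B7: preds {B5,B6}: {B0,B5} ∩ {B0,B6} = {B0}; idom=B0
  B9: preds {B3,B7,B8}: {B0,B3} ∩ {B0,B7} ∩ {B0,B5,B8} = {B0}; idom=B0

DF derivation:
  B3←B0: walk · to B0
  B3←B1: walk B1 to B0
  B4←B1: walk B1 to B0
  B4←B2: walk B2 to B0
  B5←B1: walk B1 to B0
  B5←B3: walk B3 to B0
  B6←B3: walk B3 to B0
  B6←B4: walk B4 to B0
  B7←B5: walk B5 to B0
  B7←B6: walk B6 to B0
  B9←B3: walk B3 to B0
  B9←B7: walk B7 to B0
  B9←B8: walk B8→B5 to B0
  DF(B0)=∅
  DF(B1)={B3,B4,B5}
  DF(B2)={B4}
  DF(B3)={B5,B6,B9}
  DF(B4)={B6}
  DF(B5)={B7,B9}
  DF(B6)={B7}
  DF(B7)={B9}
  DF(B8)={B9}
  DF(B9)=∅

φ for q: defs {B1,B8}
  DF⁺ = {B3,B4,B5,B6,B7,B9}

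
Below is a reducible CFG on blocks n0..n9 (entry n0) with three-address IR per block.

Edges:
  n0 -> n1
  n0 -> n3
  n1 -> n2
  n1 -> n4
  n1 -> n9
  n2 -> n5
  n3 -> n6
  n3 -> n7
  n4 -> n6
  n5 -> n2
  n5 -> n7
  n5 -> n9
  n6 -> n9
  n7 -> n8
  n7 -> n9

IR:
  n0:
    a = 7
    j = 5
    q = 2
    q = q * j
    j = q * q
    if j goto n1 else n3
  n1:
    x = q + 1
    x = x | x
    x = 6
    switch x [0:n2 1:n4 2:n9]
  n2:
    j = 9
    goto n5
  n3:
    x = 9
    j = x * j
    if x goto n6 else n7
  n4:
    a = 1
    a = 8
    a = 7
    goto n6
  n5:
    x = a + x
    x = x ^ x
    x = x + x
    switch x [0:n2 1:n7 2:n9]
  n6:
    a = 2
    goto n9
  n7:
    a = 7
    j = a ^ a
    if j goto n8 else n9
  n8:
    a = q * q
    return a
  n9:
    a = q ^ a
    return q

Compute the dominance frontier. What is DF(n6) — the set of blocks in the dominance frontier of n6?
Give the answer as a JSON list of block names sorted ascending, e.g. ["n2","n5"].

idom tree: n1←n0 n2←n1 n3←n0 n4←n1 n5←n2 n6←n0 n7←n0 n8←n7 n9←n0
Dom at joins:
  n2: preds {n1,n5}: {n0,n1} ∩ {n0,n1,n2,n5} = {n0,n1}; idom=n1
  n6: preds {n3,n4}: {n0,n3} ∩ {n0,n1,n4} = {n0}; idom=n0
  n7: preds {n3,n5}: {n0,n3} ∩ {n0,n1,n2,n5} = {n0}; idom=n0
  n9: preds {n1,n5,n6,n7}: {n0,n1} ∩ {n0,n1,n2,n5} ∩ {n0,n6} ∩ {n0,n7} = {n0}; idom=n0

DF derivation:
  join n2 pred n1: · stop@n1
  join n2 pred n5: n5→n2 stop@n1
  join n6 pred n3: n3 stop@n0
  join n6 pred n4: n4→n1 stop@n0
  join n7 pred n3: n3 stop@n0
  join n7 pred n5: n5→n2→n1 stop@n0
  join n9 pred n1: n1 stop@n0
  join n9 pred n5: n5→n2→n1 stop@n0
  join n9 pred n6: n6 stop@n0
  join n9 pred n7: n7 stop@n0
  DF(n0)=∅
  DF(n1)={n6,n7,n9}
  DF(n2)={n2,n7,n9}
  DF(n3)={n6,n7}
  DF(n4)={n6}
  DF(n5)={n2,n7,n9}
  DF(n6)={n9}
  DF(n7)={n9}
  DF(n8)=∅
  DF(n9)=∅

DF(n6) = ["n9"]

Answer: ["n9"]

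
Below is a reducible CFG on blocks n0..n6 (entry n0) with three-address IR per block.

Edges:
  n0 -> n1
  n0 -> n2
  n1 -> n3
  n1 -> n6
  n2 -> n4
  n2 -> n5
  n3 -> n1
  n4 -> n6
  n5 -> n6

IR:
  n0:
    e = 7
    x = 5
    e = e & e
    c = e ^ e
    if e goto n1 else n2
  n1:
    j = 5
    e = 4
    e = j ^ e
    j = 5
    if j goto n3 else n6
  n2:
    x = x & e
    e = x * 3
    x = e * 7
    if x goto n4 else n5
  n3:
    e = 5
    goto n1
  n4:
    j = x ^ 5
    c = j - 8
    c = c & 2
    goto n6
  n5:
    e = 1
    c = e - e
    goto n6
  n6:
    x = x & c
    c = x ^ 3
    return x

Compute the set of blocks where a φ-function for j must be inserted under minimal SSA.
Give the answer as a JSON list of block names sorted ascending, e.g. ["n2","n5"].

Answer: ["n1", "n6"]

Derivation:
idom tree: n1←n0 n2←n0 n3←n1 n4←n2 n5←n2 n6←n0
Dom∩ at merges:
  n1: preds {n0,n3}: {n0} ∩ {n0,n1,n3} = {n0}; idom=n0
  n6: preds {n1,n4,n5}: {n0,n1} ∩ {n0,n2,n4} ∩ {n0,n2,n5} = {n0}; idom=n0

Frontier:
  join n1 pred n0: · stop@n0
  join n1 pred n3: n3→n1 stop@n0
  join n6 pred n1: n1 stop@n0
  join n6 pred n4: n4→n2 stop@n0
  join n6 pred n5: n5→n2 stop@n0
  n0 → ∅
  n1 → {n1,n6}
  n2 → {n6}
  n3 → {n1}
  n4 → {n6}
  n5 → {n6}
  n6 → ∅

φ for j: defs {n1,n4}
  DF⁺ = {n1,n6}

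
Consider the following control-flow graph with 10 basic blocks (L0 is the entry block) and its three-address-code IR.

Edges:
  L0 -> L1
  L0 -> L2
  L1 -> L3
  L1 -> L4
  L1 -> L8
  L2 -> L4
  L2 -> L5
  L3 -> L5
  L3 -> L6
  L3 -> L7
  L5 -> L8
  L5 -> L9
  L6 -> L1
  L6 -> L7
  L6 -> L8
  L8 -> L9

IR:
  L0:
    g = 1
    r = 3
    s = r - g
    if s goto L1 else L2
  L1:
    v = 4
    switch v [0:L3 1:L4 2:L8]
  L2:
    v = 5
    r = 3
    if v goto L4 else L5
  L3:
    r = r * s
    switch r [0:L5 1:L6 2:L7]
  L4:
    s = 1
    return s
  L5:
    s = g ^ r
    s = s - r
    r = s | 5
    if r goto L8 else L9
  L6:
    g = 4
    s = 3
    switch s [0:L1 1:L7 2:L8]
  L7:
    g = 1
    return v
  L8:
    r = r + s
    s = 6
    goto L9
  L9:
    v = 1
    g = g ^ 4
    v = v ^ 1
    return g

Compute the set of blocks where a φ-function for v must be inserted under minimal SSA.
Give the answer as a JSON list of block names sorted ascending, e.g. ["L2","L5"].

Answer: ["L1", "L4", "L5", "L8", "L9"]

Analysis:
idom tree: L1←L0 L2←L0 L3←L1 L4←L0 L5←L0 L6←L3 L7←L3 L8←L0 L9←L0
Dom∩ at merges:
  L1: preds {L0,L6}: {L0} ∩ {L0,L1,L3,L6} = {L0}; idom=L0
  L4: preds {L1,L2}: {L0,L1} ∩ {L0,L2} = {L0}; idom=L0
  L5: preds {L2,L3}: {L0,L2} ∩ {L0,L1,L3} = {L0}; idom=L0
  L7: preds {L3,L6}: {L0,L1,L3} ∩ {L0,L1,L3,L6} = {L0,L1,L3}; idom=L3
  L8: preds {L1,L5,L6}: {L0,L1} ∩ {L0,L5} ∩ {L0,L1,L3,L6} = {L0}; idom=L0
  L9: preds {L5,L8}: {L0,L5} ∩ {L0,L8} = {L0}; idom=L0

Frontier:
  L1←L0: walk · to L0
  L1←L6: walk L6→L3→L1 to L0
  L4←L1: walk L1 to L0
  L4←L2: walk L2 to L0
  L5←L2: walk L2 to L0
  L5←L3: walk L3→L1 to L0
  L7←L3: walk · to L3
  L7←L6: walk L6 to L3
  L8←L1: walk L1 to L0
  L8←L5: walk L5 to L0
  L8←L6: walk L6→L3→L1 to L0
  L9←L5: walk L5 to L0
  L9←L8: walk L8 to L0
  DF(L0)=∅
  DF(L1)={L1,L4,L5,L8}
  DF(L2)={L4,L5}
  DF(L3)={L1,L5,L8}
  DF(L4)=∅
  DF(L5)={L8,L9}
  DF(L6)={L1,L7,L8}
  DF(L7)=∅
  DF(L8)={L9}
  DF(L9)=∅

φ for v: defs {L1,L2,L9}
  DF⁺ = {L1,L4,L5,L8,L9}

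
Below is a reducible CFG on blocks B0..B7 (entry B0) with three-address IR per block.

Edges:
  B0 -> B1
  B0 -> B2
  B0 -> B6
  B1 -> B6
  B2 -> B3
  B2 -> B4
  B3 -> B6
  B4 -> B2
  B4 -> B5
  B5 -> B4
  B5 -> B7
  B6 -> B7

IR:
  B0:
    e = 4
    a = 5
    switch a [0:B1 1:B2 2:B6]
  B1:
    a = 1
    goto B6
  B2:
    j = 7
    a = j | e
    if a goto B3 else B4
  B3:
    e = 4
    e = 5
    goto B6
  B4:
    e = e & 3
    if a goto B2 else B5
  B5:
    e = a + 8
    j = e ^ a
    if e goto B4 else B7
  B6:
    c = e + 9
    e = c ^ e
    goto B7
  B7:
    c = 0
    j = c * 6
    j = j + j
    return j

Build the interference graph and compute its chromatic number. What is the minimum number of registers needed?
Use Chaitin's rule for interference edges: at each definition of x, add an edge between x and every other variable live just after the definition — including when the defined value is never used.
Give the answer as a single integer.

Block summaries:
  B0 def {a,e} use ∅
  B1 def {a} use ∅
  B2 def {a,j} use {e}
  B3 def {e} use ∅
  B4 def {e} use {a,e}
  B5 def {e,j} use {a}
  B6 def {c,e} use {e}
  B7 def {c,j} use ∅

Backward fixpoint:
  B0: in=∅ out={e}
  B1: in={e} out={e}
  B2: in={e} out={a,e}
  B3: in=∅ out={e}
  B4: in={a,e} out={a,e}
  B5: in={a} out={a,e}
  B6: in={e} out=∅
  B7: in=∅ out=∅

Interference:
  a — {e,j}
  c — {e}
  e — {a,c,j}
  j — {a,e}

Registers:
  {a,e,j} pairwise interfere (3-clique) ⇒ χ ≥ 3
  3-colouring: c0={e}  c1={a,c}  c2={j}
  χ = 3

Answer: 3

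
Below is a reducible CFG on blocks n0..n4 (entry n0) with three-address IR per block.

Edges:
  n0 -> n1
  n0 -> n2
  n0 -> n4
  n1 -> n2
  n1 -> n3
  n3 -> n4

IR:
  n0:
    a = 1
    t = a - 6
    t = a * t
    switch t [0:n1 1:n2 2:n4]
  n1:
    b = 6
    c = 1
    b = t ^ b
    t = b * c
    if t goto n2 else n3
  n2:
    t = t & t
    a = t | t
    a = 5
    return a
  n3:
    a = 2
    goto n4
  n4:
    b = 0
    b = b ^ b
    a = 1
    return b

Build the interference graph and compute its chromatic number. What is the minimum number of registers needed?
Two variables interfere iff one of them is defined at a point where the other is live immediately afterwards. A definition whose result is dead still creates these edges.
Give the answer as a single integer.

Answer: 3

Derivation:
Block summaries:
  n0: def={a,t} ue=∅
  n1: def={b,c,t} ue={t}
  n2: def={a,t} ue={t}
  n3: def={a} ue=∅
  n4: def={a,b} ue=∅

Backward fixpoint:
  live n0: ∅→{t}
  live n1: {t}→{t}
  live n2: {t}→∅
  live n3: ∅→∅
  live n4: ∅→∅

Interference:
  a: {b,t}
  b: {a,c,t}
  c: {b,t}
  t: {a,b,c}

Colouring:
  clique {a,b,t} ⇒ need ≥ 3
  3-colouring: r0={b}  r1={t}  r2={a,c}
  χ = 3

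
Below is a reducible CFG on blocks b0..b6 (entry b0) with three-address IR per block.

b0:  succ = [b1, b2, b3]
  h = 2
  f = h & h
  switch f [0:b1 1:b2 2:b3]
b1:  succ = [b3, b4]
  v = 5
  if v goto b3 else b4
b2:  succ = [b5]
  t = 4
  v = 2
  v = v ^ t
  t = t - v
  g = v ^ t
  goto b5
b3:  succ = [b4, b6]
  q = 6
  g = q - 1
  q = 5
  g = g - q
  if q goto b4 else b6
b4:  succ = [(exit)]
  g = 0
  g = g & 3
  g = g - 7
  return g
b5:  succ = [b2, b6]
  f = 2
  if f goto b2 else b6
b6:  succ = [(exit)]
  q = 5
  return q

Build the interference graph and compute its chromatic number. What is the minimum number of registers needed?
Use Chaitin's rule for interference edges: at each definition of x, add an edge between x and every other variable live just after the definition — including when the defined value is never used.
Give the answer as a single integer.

Answer: 2

Derivation:
def/use:
  b0: def={f,h} ue=∅
  b1: def={v} ue=∅
  b2: def={g,t,v} ue=∅
  b3: def={g,q} ue=∅
  b4: def={g} ue=∅
  b5: def={f} ue=∅
  b6: def={q} ue=∅

Liveness:
  live b0: ∅→∅
  live b1: ∅→∅
  live b2: ∅→∅
  live b3: ∅→∅
  live b4: ∅→∅
  live b5: ∅→∅
  live b6: ∅→∅

Conflict graph:
  f — ∅
  g — {q}
  h — ∅
  q — {g}
  t — {v}
  v — {t}

Registers:
  lower bound: {g,q} mutually conflict ⇒ χ ≥ 2
  2-colouring: r0={f,g,h,t}  r1={q,v}
  χ = 2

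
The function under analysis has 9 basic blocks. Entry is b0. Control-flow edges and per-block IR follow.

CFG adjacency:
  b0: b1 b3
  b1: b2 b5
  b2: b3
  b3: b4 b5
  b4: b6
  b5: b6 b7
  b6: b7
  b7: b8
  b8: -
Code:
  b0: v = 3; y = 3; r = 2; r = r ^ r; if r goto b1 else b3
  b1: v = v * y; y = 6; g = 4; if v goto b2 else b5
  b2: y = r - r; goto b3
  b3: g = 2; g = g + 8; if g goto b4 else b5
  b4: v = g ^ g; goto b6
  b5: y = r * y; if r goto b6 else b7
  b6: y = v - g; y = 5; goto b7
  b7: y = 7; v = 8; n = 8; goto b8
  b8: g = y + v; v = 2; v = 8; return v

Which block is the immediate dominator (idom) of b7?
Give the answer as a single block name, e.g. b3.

Answer: b0

Analysis:
idom tree: b1←b0 b2←b1 b3←b0 b4←b3 b5←b0 b6←b0 b7←b0 b8←b7
Dom at joins:
  b3: preds {b0,b2}: {b0} ∩ {b0,b1,b2} = {b0}; idom=b0
  b5: preds {b1,b3}: {b0,b1} ∩ {b0,b3} = {b0}; idom=b0
  b6: preds {b4,b5}: {b0,b3,b4} ∩ {b0,b5} = {b0}; idom=b0
  b7: preds {b5,b6}: {b0,b5} ∩ {b0,b6} = {b0}; idom=b0

idom(b7) = b0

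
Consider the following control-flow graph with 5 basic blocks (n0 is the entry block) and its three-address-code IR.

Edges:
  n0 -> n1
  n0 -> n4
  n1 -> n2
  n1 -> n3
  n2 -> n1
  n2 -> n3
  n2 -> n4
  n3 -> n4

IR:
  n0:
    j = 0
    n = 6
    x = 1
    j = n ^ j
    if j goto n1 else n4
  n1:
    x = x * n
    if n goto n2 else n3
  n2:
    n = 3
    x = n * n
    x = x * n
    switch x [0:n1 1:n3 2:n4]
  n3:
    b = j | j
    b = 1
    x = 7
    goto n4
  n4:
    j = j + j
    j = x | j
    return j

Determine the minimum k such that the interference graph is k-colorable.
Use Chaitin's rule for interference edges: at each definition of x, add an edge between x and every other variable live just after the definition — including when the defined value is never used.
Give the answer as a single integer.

Per-block:
  n0 def {j,n,x} use ∅
  n1 def {x} use {n,x}
  n2 def {n,x} use ∅
  n3 def {b,x} use {j}
  n4 def {j} use {j,x}

Live sets:
  live n0: ∅→{j,n,x}
  live n1: {j,n,x}→{j}
  live n2: {j}→{j,n,x}
  live n3: {j}→{j,x}
  live n4: {j,x}→∅

Interfere edges:
  b — {j}
  j — {b,n,x}
  n — {j,x}
  x — {j,n}

Registers:
  lower bound: {j,n,x} mutually conflict ⇒ χ ≥ 3
  3-colouring: r0={j}  r1={b,n}  r2={x}
  χ = 3

Answer: 3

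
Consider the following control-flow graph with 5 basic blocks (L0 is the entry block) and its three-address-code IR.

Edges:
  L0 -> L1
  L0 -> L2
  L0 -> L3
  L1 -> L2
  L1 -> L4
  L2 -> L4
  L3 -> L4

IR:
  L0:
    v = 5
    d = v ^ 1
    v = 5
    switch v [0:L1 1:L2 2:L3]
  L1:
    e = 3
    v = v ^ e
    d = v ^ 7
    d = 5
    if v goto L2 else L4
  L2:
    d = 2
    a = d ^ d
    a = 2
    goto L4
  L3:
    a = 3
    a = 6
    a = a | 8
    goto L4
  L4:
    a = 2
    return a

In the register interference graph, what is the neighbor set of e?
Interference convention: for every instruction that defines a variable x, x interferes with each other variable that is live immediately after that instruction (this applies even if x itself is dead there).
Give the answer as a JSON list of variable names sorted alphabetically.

Block summaries:
  L0 def {d,v} use ∅
  L1 def {d,e,v} use {v}
  L2 def {a,d} use ∅
  L3 def {a} use ∅
  L4 def {a} use ∅

Backward fixpoint:
  live L0: ∅→{v}
  live L1: {v}→∅
  live L2: ∅→∅
  live L3: ∅→∅
  live L4: ∅→∅

Interfere edges:
  a — ∅
  d — {v}
  e — {v}
  v — {d,e}

N(e) = ["v"]

Answer: ["v"]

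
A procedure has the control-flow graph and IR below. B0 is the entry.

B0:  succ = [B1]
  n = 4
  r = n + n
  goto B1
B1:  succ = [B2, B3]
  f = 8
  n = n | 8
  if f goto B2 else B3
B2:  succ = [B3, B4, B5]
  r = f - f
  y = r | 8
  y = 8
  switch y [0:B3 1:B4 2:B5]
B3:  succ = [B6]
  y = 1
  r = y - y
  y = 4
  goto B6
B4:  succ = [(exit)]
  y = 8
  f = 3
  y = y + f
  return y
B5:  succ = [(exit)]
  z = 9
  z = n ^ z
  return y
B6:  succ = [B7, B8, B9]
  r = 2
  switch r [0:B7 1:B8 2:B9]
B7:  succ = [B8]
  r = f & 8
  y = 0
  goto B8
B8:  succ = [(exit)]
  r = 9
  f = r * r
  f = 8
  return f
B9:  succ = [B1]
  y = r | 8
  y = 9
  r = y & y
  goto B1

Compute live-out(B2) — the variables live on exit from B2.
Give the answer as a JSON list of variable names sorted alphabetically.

Answer: ["f", "n", "y"]

Working:
def/use:
  B0 def {n,r} use ∅
  B1 def {f,n} use {n}
  B2 def {r,y} use {f}
  B3 def {r,y} use ∅
  B4 def {f,y} use ∅
  B5 def {z} use {n,y}
  B6 def {r} use ∅
  B7 def {r,y} use {f}
  B8 def {f,r} use ∅
  B9 def {r,y} use {r}

Liveness:
  live B0: ∅→{n}
  live B1: {n}→{f,n}
  live B2: {f,n}→{f,n,y}
  live B3: {f,n}→{f,n}
  live B4: ∅→∅
  live B5: {n,y}→∅
  live B6: {f,n}→{f,n,r}
  live B7: {f}→∅
  live B8: ∅→∅
  live B9: {n,r}→{n}

live-out(B2) = ["f", "n", "y"]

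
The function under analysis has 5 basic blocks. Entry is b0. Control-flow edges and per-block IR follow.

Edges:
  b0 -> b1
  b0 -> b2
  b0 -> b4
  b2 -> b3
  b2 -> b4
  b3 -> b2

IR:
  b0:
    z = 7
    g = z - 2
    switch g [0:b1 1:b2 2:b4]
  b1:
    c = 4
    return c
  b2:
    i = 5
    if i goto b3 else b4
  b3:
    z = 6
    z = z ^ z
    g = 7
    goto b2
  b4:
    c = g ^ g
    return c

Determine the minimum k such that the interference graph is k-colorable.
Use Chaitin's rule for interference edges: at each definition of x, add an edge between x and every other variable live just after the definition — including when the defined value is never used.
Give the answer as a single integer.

Answer: 2

Analysis:
Per-block:
  b0 def {g,z} use ∅
  b1 def {c} use ∅
  b2 def {i} use ∅
  b3 def {g,z} use ∅
  b4 def {c} use {g}

Live sets:
  live b0: ∅→{g}
  live b1: ∅→∅
  live b2: {g}→{g}
  live b3: ∅→{g}
  live b4: {g}→∅

Interference:
  c↔∅
  g↔{i}
  i↔{g}
  z↔∅

Registers:
  lower bound: {g,i} mutually conflict ⇒ χ ≥ 2
  assign c→c0 g→c0 i→c1 z→c0 — no edge inside a register ⇒ χ ≤ 2
  χ = 2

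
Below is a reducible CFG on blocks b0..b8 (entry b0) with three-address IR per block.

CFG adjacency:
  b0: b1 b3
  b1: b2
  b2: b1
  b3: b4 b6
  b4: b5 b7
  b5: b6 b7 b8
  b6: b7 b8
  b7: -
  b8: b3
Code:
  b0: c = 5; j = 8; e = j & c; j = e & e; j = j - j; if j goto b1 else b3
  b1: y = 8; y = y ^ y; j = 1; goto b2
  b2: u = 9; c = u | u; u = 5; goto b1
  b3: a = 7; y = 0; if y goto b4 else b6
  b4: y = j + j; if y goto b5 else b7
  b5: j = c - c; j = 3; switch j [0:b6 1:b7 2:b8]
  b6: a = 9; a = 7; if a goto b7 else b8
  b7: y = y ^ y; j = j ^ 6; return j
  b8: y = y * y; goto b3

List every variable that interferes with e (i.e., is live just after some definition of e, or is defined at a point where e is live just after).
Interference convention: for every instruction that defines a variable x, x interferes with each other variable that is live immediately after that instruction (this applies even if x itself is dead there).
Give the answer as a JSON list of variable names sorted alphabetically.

Per-block:
  b0 def {c,e,j} use ∅
  b1 def {j,y} use ∅
  b2 def {c,u} use ∅
  b3 def {a,y} use ∅
  b4 def {y} use {j}
  b5 def {j} use {c}
  b6 def {a} use ∅
  b7 def {j,y} use {j,y}
  b8 def {y} use {y}

Live sets:
  b0: in=∅ out={c,j}
  b1: in=∅ out=∅
  b2: in=∅ out=∅
  b3: in={c,j} out={c,j,y}
  b4: in={c,j} out={c,j,y}
  b5: in={c,y} out={c,j,y}
  b6: in={c,j,y} out={c,j,y}
  b7: in={j,y} out=∅
  b8: in={c,j,y} out={c,j}

Interference:
  a — {c,j,y}
  c — {a,e,j,y}
  e — {c}
  j — {a,c,y}
  u — ∅
  y — {a,c,j}

N(e) = ["c"]

Answer: ["c"]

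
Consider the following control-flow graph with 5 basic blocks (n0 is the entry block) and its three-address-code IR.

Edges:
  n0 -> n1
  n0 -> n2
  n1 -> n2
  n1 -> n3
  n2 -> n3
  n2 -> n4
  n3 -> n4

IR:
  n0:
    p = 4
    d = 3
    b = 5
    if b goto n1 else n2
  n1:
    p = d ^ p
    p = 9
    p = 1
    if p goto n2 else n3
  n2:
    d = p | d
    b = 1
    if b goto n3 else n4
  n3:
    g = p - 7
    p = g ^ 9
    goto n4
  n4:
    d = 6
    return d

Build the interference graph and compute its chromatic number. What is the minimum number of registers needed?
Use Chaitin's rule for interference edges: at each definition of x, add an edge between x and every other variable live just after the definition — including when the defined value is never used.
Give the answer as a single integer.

Block summaries:
  n0 def {b,d,p} use ∅
  n1 def {p} use {d,p}
  n2 def {b,d} use {d,p}
  n3 def {g,p} use {p}
  n4 def {d} use ∅

Live sets:
  live n0: ∅→{d,p}
  live n1: {d,p}→{d,p}
  live n2: {d,p}→{p}
  live n3: {p}→∅
  live n4: ∅→∅

Conflict graph:
  b — {d,p}
  d — {b,p}
  g — ∅
  p — {b,d}

Colouring:
  {b,d,p} pairwise interfere (3-clique) ⇒ χ ≥ 3
  assign b→R0 d→R1 g→R0 p→R2 — no edge inside a register ⇒ χ ≤ 3
  χ = 3

Answer: 3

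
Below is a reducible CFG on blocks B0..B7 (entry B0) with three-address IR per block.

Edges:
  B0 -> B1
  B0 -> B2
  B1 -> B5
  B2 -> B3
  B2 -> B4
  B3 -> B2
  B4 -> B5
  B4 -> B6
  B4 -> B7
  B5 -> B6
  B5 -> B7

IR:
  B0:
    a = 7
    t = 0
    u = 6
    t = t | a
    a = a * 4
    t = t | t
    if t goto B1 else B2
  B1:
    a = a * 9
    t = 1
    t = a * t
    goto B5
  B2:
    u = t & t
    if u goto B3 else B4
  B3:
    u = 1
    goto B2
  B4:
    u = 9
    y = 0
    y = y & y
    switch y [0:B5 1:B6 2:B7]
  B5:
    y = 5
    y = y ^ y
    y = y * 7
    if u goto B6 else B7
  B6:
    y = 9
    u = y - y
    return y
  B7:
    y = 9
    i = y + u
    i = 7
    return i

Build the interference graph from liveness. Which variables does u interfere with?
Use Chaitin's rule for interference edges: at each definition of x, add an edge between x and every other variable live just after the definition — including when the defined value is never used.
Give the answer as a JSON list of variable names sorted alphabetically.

Block summaries:
  B0: def={a,t,u} ue=∅
  B1: def={a,t} ue={a}
  B2: def={u} ue={t}
  B3: def={u} ue=∅
  B4: def={u,y} ue=∅
  B5: def={y} ue={u}
  B6: def={u,y} ue=∅
  B7: def={i,y} ue={u}

Backward fixpoint:
  B0 li=∅ lo={a,t,u}
  B1 li={a,u} lo={u}
  B2 li={t} lo={t}
  B3 li={t} lo={t}
  B4 li=∅ lo={u}
  B5 li={u} lo={u}
  B6 li=∅ lo=∅
  B7 li={u} lo=∅

Conflict graph:
  a: {t,u}
  i: ∅
  t: {a,u}
  u: {a,t,y}
  y: {u}

N(u) = ["a", "t", "y"]

Answer: ["a", "t", "y"]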